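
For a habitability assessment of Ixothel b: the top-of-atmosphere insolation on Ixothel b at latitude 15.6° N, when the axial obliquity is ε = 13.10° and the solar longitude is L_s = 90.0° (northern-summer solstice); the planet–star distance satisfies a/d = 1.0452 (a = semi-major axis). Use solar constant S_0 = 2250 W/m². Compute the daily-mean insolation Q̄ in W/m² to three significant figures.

Q̄ ≈ 810 W/m²

Solar declination: sin δ = sin ε · sin L_s = sin 13.10° × sin 90.0° = 0.22665, so δ = +13.100°.
cos h₀ = −tan(+15.6°) tan(+13.100°) = -0.0650, h₀ = 1.6358 rad.
Bracket: h₀ sin ϕ sin δ + cos ϕ cos δ sin h₀ = 1.6358×0.26892×0.22665 + 0.96316×0.97398×0.99789 = 0.099703 + 0.936119 = 1.035822.
Inverse-square distance factor (a/d)² = 1.0452² = 1.092443.
Q̄ = (S_0/π) × 1.092443 × [bracket] = (2250/π) × 1.092443 × 1.035822 = 810.4 W/m².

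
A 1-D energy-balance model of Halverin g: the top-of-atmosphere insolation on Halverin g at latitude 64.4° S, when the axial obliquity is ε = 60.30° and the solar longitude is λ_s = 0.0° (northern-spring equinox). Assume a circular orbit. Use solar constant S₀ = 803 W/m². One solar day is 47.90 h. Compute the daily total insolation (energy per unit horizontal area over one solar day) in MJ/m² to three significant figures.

Solar declination: sin δ = sin ε · sin λ_s = sin 60.30° × sin 0.0° = 0.00000, so δ = +0.000°.
cos H₀ = −tan(-64.4°) tan(+0.000°) = 0.0000, H₀ = 1.5708 rad.
Bracket: H₀ sin φ sin δ + cos φ cos δ sin H₀ = 1.5708×-0.90183×0.00000 + 0.43209×1.00000×1.00000 = -0.000000 + 0.432090 = 0.432090.
Q̄ = (S₀/π) × [bracket] = (803/π) × 0.432090 = 110.44 W/m².
Daily total = Q̄ × 47.90 h × 3600 s/h = 110.44 × 47.90 × 3600 / 10⁶ = 19.04 MJ/m².

19.0 MJ/m²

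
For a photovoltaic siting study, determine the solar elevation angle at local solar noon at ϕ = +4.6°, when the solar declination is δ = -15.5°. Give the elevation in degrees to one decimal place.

69.9°

At local noon the hour angle is zero, so the zenith angle equals |ϕ − δ| = |+4.6° − (-15.500°)| = 20.100°.
Elevation = 90° − 20.100° = 69.9°.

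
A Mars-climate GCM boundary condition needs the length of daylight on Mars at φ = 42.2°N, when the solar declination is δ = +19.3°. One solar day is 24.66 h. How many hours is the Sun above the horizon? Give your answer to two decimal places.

cos H₀ = −tan φ · tan δ = −tan(+42.2°) × tan(+19.300°) = -0.3175, so H₀ = 1.8939 rad = 108.51°.
Daylight = 2H₀/(2π) × 24.66 h = (1.8939/π) × 24.66 = 14.87 h.

14.87 h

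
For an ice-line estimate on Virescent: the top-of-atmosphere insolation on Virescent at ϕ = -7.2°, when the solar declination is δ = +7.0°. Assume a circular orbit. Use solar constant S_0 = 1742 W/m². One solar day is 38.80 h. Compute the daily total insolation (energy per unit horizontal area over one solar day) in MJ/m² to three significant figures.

cos h₀ = −tan(-7.2°) tan(+7.000°) = 0.0155, h₀ = 1.5553 rad.
Bracket: h₀ sin ϕ sin δ + cos ϕ cos δ sin h₀ = 1.5553×-0.12533×0.12187 + 0.99211×0.99255×0.99988 = -0.023756 + 0.984601 = 0.960845.
Q̄ = (S_0/π) × [bracket] = (1742/π) × 0.960845 = 532.78 W/m².
Daily total = Q̄ × 38.80 h × 3600 s/h = 532.78 × 38.80 × 3600 / 10⁶ = 74.42 MJ/m².

74.4 MJ/m²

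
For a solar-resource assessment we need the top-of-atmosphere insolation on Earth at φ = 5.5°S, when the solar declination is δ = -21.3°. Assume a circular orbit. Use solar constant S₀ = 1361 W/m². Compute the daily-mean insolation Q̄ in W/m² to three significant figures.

Q̄ ≈ 426 W/m²

cos H₀ = −tan(-5.5°) tan(-21.300°) = -0.0375, H₀ = 1.6083 rad.
Bracket: H₀ sin φ sin δ + cos φ cos δ sin H₀ = 1.6083×-0.09585×-0.36325 + 0.99540×0.93169×0.99930 = 0.055997 + 0.926755 = 0.982752.
Q̄ = (S₀/π) × [bracket] = (1361/π) × 0.982752 = 425.7 W/m².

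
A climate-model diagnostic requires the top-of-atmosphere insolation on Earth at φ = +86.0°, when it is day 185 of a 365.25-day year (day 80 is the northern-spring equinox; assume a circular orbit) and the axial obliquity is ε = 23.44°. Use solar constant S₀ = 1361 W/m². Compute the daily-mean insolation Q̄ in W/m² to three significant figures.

Solar longitude: λ_s = 360° × (185 − 80)/365.25 = 103.491°.
sin δ = sin 23.44° × sin 103.491° = 0.38681, so δ = +22.756°.
cos H₀ = −tan(+86.0°) tan(+22.756°) = -5.9986 ≤ −1 ⇒ polar day, H₀ = π.
Bracket: H₀ sin φ sin δ + cos φ cos δ sin H₀ = 3.1416×0.99756×0.38681 + 0.06976×0.92216×0.00000 = 1.212237 + 0.000000 = 1.212237.
Q̄ = (S₀/π) × [bracket] = (1361/π) × 1.212237 = 525.2 W/m².

Q̄ ≈ 525 W/m²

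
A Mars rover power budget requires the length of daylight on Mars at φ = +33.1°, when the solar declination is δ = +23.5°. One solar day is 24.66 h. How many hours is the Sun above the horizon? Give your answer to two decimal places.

cos H₀ = −tan φ · tan δ = −tan(+33.1°) × tan(+23.500°) = -0.2835, so H₀ = 1.8582 rad = 106.47°.
Daylight = 2H₀/(2π) × 24.66 h = (1.8582/π) × 24.66 = 14.59 h.

14.59 h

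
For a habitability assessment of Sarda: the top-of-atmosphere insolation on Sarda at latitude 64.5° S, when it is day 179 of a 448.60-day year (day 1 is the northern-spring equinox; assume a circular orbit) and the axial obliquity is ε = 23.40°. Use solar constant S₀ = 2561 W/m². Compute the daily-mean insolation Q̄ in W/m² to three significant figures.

Q̄ ≈ 110 W/m²

Solar longitude: λ_s = 360° × (179 − 1)/448.60 = 142.844°.
sin δ = sin 23.40° × sin 142.844° = 0.23987, so δ = +13.879°.
cos H₀ = −tan(-64.5°) tan(+13.879°) = 0.5180, H₀ = 1.0263 rad.
Bracket: H₀ sin φ sin δ + cos φ cos δ sin H₀ = 1.0263×-0.90259×0.23987 + 0.43051×0.97081×0.85537 = -0.222198 + 0.357496 = 0.135298.
Q̄ = (S₀/π) × [bracket] = (2561/π) × 0.135298 = 110.3 W/m².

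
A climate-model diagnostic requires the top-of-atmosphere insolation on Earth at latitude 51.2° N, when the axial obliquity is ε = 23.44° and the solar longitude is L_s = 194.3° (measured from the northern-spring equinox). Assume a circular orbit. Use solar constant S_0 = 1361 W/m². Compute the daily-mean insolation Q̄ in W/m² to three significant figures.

Solar declination: sin δ = sin ε · sin L_s = sin 23.44° × sin 194.3° = -0.09825, so δ = -5.639°.
cos h₀ = −tan(+51.2°) tan(-5.639°) = 0.1228, h₀ = 1.4477 rad.
Bracket: h₀ sin ϕ sin δ + cos ϕ cos δ sin h₀ = 1.4477×0.77934×-0.09825 + 0.62660×0.99516×0.99243 = -0.110851 + 0.618847 = 0.507996.
Q̄ = (S_0/π) × [bracket] = (1361/π) × 0.507996 = 220.1 W/m².

Q̄ ≈ 220 W/m²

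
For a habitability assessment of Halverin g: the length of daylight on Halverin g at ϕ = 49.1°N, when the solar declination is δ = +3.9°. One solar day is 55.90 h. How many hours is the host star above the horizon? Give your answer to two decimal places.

29.35 h

cos h₀ = −tan ϕ · tan δ = −tan(+49.1°) × tan(+3.900°) = -0.0787, so h₀ = 1.6496 rad = 94.51°.
Daylight = 2h₀/(2π) × 55.90 h = (1.6496/π) × 55.90 = 29.35 h.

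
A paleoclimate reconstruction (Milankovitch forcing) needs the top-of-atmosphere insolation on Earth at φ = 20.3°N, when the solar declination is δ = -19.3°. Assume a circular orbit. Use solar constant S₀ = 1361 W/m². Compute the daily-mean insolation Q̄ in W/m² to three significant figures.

Q̄ ≈ 309 W/m²

cos H₀ = −tan(+20.3°) tan(-19.300°) = 0.1295, H₀ = 1.4409 rad.
Bracket: H₀ sin φ sin δ + cos φ cos δ sin H₀ = 1.4409×0.34694×-0.33051 + 0.93789×0.94380×0.99157 = -0.165224 + 0.877719 = 0.712495.
Q̄ = (S₀/π) × [bracket] = (1361/π) × 0.712495 = 308.7 W/m².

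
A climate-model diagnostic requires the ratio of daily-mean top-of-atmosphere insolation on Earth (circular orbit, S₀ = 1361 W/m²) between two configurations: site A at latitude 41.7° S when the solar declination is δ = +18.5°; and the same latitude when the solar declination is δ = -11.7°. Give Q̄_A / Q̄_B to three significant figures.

Q̄_A / Q̄_B ≈ 0.427

— Configuration A (φ=-41.7°):
cos H₀ = −tan(-41.7°) tan(+18.500°) = 0.2981, H₀ = 1.2681 rad.
Bracket: H₀ sin φ sin δ + cos φ cos δ sin H₀ = 1.2681×-0.66523×0.31730 + 0.74664×0.94832×0.95453 = -0.267667 + 0.675858 = 0.408191.
Q̄ = (S₀/π) × [bracket] = (1361/π) × 0.408191 = 176.84 W/m².
— Configuration B (φ=-41.7°):
cos H₀ = −tan(-41.7°) tan(-11.700°) = -0.1845, H₀ = 1.7564 rad.
Bracket: H₀ sin φ sin δ + cos φ cos δ sin H₀ = 1.7564×-0.66523×-0.20279 + 0.74664×0.97922×0.98283 = 0.236942 + 0.718571 = 0.955513.
Q̄ = (S₀/π) × [bracket] = (1361/π) × 0.955513 = 413.95 W/m².
Ratio Q̄_A / Q̄_B = 176.84 / 413.95 = 0.4272.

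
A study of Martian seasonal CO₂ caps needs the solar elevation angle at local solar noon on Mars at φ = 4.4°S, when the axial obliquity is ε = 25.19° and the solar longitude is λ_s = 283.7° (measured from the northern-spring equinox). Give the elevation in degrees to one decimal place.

Solar declination: sin δ = sin ε · sin λ_s = sin 25.19° × sin 283.7° = -0.41351, so δ = -24.426°.
At local noon the hour angle is zero, so the zenith angle equals |φ − δ| = |-4.4° − (-24.426°)| = 20.026°.
Elevation = 90° − 20.026° = 70.0°.

70.0°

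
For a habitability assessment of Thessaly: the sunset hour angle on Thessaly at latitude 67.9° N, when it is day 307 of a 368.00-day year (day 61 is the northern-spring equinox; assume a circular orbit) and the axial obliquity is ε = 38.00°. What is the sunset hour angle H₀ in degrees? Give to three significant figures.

H₀ = 0.00°

Solar longitude: λ_s = 360° × (307 − 61)/368.00 = 240.652°.
sin δ = sin 38.00° × sin 240.652° = -0.53665, so δ = -32.456°.
cos H₀ = −tan φ · tan δ = 1.5662 ≥ 1, so the host star never rises (polar night) and H₀ = 0.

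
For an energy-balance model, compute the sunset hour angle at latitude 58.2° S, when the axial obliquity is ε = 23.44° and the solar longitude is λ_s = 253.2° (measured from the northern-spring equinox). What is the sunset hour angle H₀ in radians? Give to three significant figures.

Solar declination: sin δ = sin ε · sin λ_s = sin 23.44° × sin 253.2° = -0.38081, so δ = -22.384°.
cos H₀ = −tan φ · tan δ = −tan(-58.2°) × tan(-22.384°) = -0.6642, so H₀ = 2.2973 rad = 131.62°.

H₀ = 2.30 rad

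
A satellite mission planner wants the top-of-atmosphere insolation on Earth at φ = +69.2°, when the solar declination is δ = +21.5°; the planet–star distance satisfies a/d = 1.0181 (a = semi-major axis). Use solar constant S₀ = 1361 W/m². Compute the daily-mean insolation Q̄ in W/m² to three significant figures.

Q̄ ≈ 483 W/m²

cos H₀ = −tan(+69.2°) tan(+21.500°) = -1.0370 ≤ −1 ⇒ polar day, H₀ = π.
Bracket: H₀ sin φ sin δ + cos φ cos δ sin H₀ = 3.1416×0.93483×0.36650 + 0.35511×0.93042×0.00000 = 1.076360 + 0.000000 = 1.076360.
Inverse-square distance factor (a/d)² = 1.0181² = 1.036528.
Q̄ = (S₀/π) × 1.036528 × [bracket] = (1361/π) × 1.036528 × 1.076360 = 483.3 W/m².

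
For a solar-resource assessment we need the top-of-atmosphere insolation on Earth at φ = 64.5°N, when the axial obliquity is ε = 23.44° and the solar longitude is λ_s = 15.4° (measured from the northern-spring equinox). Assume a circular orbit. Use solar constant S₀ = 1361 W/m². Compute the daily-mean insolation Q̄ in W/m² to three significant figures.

Q̄ ≈ 255 W/m²

Solar declination: sin δ = sin ε · sin λ_s = sin 23.44° × sin 15.4° = 0.10564, so δ = +6.064°.
cos H₀ = −tan(+64.5°) tan(+6.064°) = -0.2227, H₀ = 1.7954 rad.
Bracket: H₀ sin φ sin δ + cos φ cos δ sin H₀ = 1.7954×0.90259×0.10564 + 0.43051×0.99440×0.97488 = 0.171191 + 0.417345 = 0.588536.
Q̄ = (S₀/π) × [bracket] = (1361/π) × 0.588536 = 255.0 W/m².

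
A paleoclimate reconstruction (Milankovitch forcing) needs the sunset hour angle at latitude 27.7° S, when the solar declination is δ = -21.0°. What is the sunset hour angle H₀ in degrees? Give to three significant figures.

H₀ = 102°

cos H₀ = −tan φ · tan δ = −tan(-27.7°) × tan(-21.000°) = -0.2015, so H₀ = 1.7737 rad = 101.63°.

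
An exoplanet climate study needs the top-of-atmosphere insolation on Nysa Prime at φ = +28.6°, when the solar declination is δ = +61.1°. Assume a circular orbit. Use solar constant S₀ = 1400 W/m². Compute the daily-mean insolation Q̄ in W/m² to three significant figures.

cos H₀ = −tan(+28.6°) tan(+61.100°) = -0.9877, H₀ = 2.9843 rad.
Bracket: H₀ sin φ sin δ + cos φ cos δ sin H₀ = 2.9843×0.47869×0.87546 + 0.87798×0.48328×0.15661 = 1.250642 + 0.066451 = 1.317093.
Q̄ = (S₀/π) × [bracket] = (1400/π) × 1.317093 = 586.9 W/m².

Q̄ ≈ 587 W/m²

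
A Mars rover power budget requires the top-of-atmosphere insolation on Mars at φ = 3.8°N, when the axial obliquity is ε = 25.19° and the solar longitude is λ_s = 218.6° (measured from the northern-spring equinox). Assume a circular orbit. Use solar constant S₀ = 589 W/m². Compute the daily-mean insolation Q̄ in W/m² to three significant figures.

Solar declination: sin δ = sin ε · sin λ_s = sin 25.19° × sin 218.6° = -0.26554, so δ = -15.399°.
cos H₀ = −tan(+3.8°) tan(-15.399°) = 0.0183, H₀ = 1.5525 rad.
Bracket: H₀ sin φ sin δ + cos φ cos δ sin H₀ = 1.5525×0.06627×-0.26554 + 0.99780×0.96410×0.99983 = -0.027320 + 0.961815 = 0.934495.
Q̄ = (S₀/π) × [bracket] = (589/π) × 0.934495 = 175.2 W/m².

Q̄ ≈ 175 W/m²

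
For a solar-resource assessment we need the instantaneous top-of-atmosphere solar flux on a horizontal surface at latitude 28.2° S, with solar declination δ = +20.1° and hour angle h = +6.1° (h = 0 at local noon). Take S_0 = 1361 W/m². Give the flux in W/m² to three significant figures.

cos θ_z = sin ϕ sin δ + cos ϕ cos δ cos h = -0.162397 + 0.822941 = 0.660544.
Flux = S_0 · cos θ_z = 1361 × 0.660544 = 899.0 W/m².

899 W/m²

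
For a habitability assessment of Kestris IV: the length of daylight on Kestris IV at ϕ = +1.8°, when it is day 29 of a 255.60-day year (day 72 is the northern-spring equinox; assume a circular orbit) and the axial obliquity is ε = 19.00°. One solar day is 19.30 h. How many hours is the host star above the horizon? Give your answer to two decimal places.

9.59 h

Solar longitude: L_s = 360° × (29 − 72)/255.60 = -60.563°, i.e. -60.563° + 360° = 299.437°.
sin δ = sin 19.00° × sin 299.437° = -0.28354, so δ = -16.471°.
cos h₀ = −tan ϕ · tan δ = −tan(+1.8°) × tan(-16.471°) = 0.0093, so h₀ = 1.5615 rad = 89.47°.
Daylight = 2h₀/(2π) × 19.30 h = (1.5615/π) × 19.30 = 9.59 h.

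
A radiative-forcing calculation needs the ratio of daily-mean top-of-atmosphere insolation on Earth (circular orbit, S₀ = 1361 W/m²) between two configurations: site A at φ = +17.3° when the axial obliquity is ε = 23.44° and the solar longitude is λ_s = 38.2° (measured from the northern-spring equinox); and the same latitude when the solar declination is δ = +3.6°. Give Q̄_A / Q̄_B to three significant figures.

— Configuration A (φ=+17.3°):
Solar declination: sin δ = sin ε · sin λ_s = sin 23.44° × sin 38.2° = 0.24600, so δ = +14.241°.
cos H₀ = −tan(+17.3°) tan(+14.241°) = -0.0790, H₀ = 1.6499 rad.
Bracket: H₀ sin φ sin δ + cos φ cos δ sin H₀ = 1.6499×0.29737×0.24600 + 0.95476×0.96927×0.99687 = 0.120695 + 0.922524 = 1.043219.
Q̄ = (S₀/π) × [bracket] = (1361/π) × 1.043219 = 451.94 W/m².
— Configuration B (φ=+17.3°):
cos H₀ = −tan(+17.3°) tan(+3.600°) = -0.0196, H₀ = 1.5904 rad.
Bracket: H₀ sin φ sin δ + cos φ cos δ sin H₀ = 1.5904×0.29737×0.06279 + 0.95476×0.99803×0.99981 = 0.029696 + 0.952698 = 0.982394.
Q̄ = (S₀/π) × [bracket] = (1361/π) × 0.982394 = 425.59 W/m².
Ratio Q̄_A / Q̄_B = 451.94 / 425.59 = 1.062.

Q̄_A / Q̄_B ≈ 1.06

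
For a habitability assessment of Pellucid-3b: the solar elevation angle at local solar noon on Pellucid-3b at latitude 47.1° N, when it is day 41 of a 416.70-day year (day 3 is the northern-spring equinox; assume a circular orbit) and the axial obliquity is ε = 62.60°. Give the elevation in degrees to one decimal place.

Solar longitude: λ_s = 360° × (41 − 3)/416.70 = 32.829°.
sin δ = sin 62.60° × sin 32.829° = 0.48132, so δ = +28.772°.
At local noon the hour angle is zero, so the zenith angle equals |φ − δ| = |+47.1° − (+28.772°)| = 18.328°.
Elevation = 90° − 18.328° = 71.7°.

71.7°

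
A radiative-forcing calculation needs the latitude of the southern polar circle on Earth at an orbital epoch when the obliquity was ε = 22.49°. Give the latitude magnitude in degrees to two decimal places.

67.51°

The polar circle is the lowest latitude that experiences at least one full rotation of continuous darkness at the northern-summer solstice; it lies at |ϕ| = 90° − ε = 90° − 22.49° = 67.51°.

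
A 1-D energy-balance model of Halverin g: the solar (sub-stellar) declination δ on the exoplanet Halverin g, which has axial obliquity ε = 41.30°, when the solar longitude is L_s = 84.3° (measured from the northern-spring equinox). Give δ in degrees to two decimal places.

sin δ = sin ε · sin L_s = sin 41.30° × sin 84.3° = 0.656738.
δ = arcsin(0.656738) = +41.05°.

δ = +41.05°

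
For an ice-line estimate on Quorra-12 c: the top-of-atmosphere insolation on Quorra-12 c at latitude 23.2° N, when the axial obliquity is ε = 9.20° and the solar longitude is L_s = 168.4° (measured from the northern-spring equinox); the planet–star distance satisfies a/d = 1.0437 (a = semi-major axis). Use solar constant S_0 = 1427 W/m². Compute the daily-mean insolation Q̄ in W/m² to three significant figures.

Solar declination: sin δ = sin ε · sin L_s = sin 9.20° × sin 168.4° = 0.03215, so δ = +1.842°.
cos h₀ = −tan(+23.2°) tan(+1.842°) = -0.0138, h₀ = 1.5846 rad.
Bracket: h₀ sin ϕ sin δ + cos ϕ cos δ sin h₀ = 1.5846×0.39394×0.03215 + 0.91914×0.99948×0.99990 = 0.020069 + 0.918570 = 0.938639.
Inverse-square distance factor (a/d)² = 1.0437² = 1.089310.
Q̄ = (S_0/π) × 1.089310 × [bracket] = (1427/π) × 1.089310 × 0.938639 = 464.4 W/m².

Q̄ ≈ 464 W/m²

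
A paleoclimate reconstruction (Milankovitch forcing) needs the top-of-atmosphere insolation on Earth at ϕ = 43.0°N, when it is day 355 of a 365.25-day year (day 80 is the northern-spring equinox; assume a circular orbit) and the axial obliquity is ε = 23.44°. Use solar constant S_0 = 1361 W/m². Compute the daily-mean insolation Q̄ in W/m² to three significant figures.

Solar longitude: L_s = 360° × (355 − 80)/365.25 = 271.047°.
sin δ = sin 23.44° × sin 271.047° = -0.39772, so δ = -23.436°.
cos h₀ = −tan(+43.0°) tan(-23.436°) = 0.4042, h₀ = 1.1547 rad.
Bracket: h₀ sin ϕ sin δ + cos ϕ cos δ sin h₀ = 1.1547×0.68200×-0.39772 + 0.73135×0.91751×0.91466 = -0.313207 + 0.613756 = 0.300549.
Q̄ = (S_0/π) × [bracket] = (1361/π) × 0.300549 = 130.2 W/m².

Q̄ ≈ 130 W/m²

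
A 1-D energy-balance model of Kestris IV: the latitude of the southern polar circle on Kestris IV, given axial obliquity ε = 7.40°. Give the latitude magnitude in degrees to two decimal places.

82.60°

The polar circle is the lowest latitude that experiences at least one full rotation of continuous darkness at the northern-summer solstice; it lies at |ϕ| = 90° − ε = 90° − 7.40° = 82.60°.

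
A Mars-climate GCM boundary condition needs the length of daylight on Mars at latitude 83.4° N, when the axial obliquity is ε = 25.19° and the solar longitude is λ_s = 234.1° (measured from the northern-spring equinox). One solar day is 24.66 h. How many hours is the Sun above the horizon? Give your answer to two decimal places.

0.00 h

Solar declination: sin δ = sin ε · sin λ_s = sin 25.19° × sin 234.1° = -0.34477, so δ = -20.168°.
cos H₀ = −tan φ · tan δ = 3.1744 ≥ 1, so the Sun never rises (polar night) and H₀ = 0.
Daylight = 2H₀/(2π) × 24.66 h = (0.0000/π) × 24.66 = 0.00 h.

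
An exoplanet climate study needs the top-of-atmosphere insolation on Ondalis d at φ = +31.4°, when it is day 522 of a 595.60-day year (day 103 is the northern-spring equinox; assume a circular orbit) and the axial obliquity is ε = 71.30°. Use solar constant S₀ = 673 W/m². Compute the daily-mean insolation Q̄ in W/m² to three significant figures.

Q̄ ≈ 0.00 W/m²

Solar longitude: λ_s = 360° × (522 − 103)/595.60 = 253.257°.
sin δ = sin 71.30° × sin 253.257° = -0.90706, so δ = -65.102°.
cos H₀ = −tan(+31.4°) tan(-65.102°) = 1.3151 ≥ 1 ⇒ polar night, H₀ = 0 and Q̄ = 0.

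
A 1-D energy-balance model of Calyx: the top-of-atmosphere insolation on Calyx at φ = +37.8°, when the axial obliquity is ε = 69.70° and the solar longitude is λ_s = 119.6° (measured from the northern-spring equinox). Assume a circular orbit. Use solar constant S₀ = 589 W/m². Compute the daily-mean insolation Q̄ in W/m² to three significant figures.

Solar declination: sin δ = sin ε · sin λ_s = sin 69.70° × sin 119.6° = 0.81549, so δ = +54.636°.
cos H₀ = −tan(+37.8°) tan(+54.636°) = -1.0929 ≤ −1 ⇒ polar day, H₀ = π.
Bracket: H₀ sin φ sin δ + cos φ cos δ sin H₀ = 3.1416×0.61291×0.81549 + 0.79016×0.57877×0.00000 = 1.570241 + 0.000000 = 1.570241.
Q̄ = (S₀/π) × [bracket] = (589/π) × 1.570241 = 294.4 W/m².

Q̄ ≈ 294 W/m²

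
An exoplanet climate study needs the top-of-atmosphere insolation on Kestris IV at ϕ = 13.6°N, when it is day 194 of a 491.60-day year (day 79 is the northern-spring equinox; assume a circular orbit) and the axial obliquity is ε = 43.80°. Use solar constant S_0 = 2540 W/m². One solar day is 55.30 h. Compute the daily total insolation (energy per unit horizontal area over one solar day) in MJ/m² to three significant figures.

157 MJ/m²

Solar longitude: L_s = 360° × (194 − 79)/491.60 = 84.215°.
sin δ = sin 43.80° × sin 84.215° = 0.68862, so δ = +43.521°.
cos h₀ = −tan(+13.6°) tan(+43.521°) = -0.2297, h₀ = 1.8026 rad.
Bracket: h₀ sin ϕ sin δ + cos ϕ cos δ sin h₀ = 1.8026×0.23514×0.68862 + 0.97196×0.72512×0.97325 = 0.291881 + 0.685935 = 0.977816.
Q̄ = (S_0/π) × [bracket] = (2540/π) × 0.977816 = 790.57 W/m².
Daily total = Q̄ × 55.30 h × 3600 s/h = 790.57 × 55.30 × 3600 / 10⁶ = 157.4 MJ/m².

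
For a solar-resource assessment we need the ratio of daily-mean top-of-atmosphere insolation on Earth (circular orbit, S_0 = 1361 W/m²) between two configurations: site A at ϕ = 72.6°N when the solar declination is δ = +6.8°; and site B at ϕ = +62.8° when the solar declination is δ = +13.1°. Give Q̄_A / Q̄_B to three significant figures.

— Configuration A (ϕ=+72.6°):
cos h₀ = −tan(+72.6°) tan(+6.800°) = -0.3805, h₀ = 1.9611 rad.
Bracket: h₀ sin ϕ sin δ + cos ϕ cos δ sin h₀ = 1.9611×0.95424×0.11840 + 0.29904×0.99297×0.92478 = 0.221569 + 0.274602 = 0.496171.
Q̄ = (S_0/π) × [bracket] = (1361/π) × 0.496171 = 214.95 W/m².
— Configuration B (ϕ=+62.8°):
cos h₀ = −tan(+62.8°) tan(+13.100°) = -0.4528, h₀ = 2.0407 rad.
Bracket: h₀ sin ϕ sin δ + cos ϕ cos δ sin h₀ = 2.0407×0.88942×0.22665 + 0.45710×0.97398×0.89161 = 0.411379 + 0.396950 = 0.808329.
Q̄ = (S_0/π) × [bracket] = (1361/π) × 0.808329 = 350.18 W/m².
Ratio Q̄_A / Q̄_B = 214.95 / 350.18 = 0.6138.

Q̄_A / Q̄_B ≈ 0.614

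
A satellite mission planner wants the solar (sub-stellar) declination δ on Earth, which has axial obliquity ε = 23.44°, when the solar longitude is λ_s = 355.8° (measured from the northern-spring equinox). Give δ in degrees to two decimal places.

sin δ = sin ε · sin λ_s = sin 23.44° × sin 355.8° = -0.029133.
δ = arcsin(-0.029133) = -1.67°.

δ = -1.67°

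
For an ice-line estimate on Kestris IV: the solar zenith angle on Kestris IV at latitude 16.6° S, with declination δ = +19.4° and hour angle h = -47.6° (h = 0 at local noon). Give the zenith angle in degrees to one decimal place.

θ_z = 59.0°

cos θ_z = sin ϕ sin δ + cos ϕ cos δ cos h = -0.094895 + 0.609510 = 0.514615.
θ_z = arccos(0.514615) = 59.0°.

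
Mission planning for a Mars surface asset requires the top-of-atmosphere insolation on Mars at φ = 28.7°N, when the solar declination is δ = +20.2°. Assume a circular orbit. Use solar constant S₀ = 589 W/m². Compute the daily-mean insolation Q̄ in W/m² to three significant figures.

cos H₀ = −tan(+28.7°) tan(+20.200°) = -0.2014, H₀ = 1.7736 rad.
Bracket: H₀ sin φ sin δ + cos φ cos δ sin H₀ = 1.7736×0.48022×0.34530 + 0.87715×0.93849×0.97950 = 0.294098 + 0.806321 = 1.100419.
Q̄ = (S₀/π) × [bracket] = (589/π) × 1.100419 = 206.3 W/m².

Q̄ ≈ 206 W/m²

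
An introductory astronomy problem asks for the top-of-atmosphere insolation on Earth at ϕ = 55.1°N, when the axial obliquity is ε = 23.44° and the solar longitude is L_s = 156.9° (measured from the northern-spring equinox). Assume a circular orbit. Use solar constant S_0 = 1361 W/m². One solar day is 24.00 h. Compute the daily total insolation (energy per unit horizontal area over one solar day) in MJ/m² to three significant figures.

29.2 MJ/m²

Solar declination: sin δ = sin ε · sin L_s = sin 23.44° × sin 156.9° = 0.15607, so δ = +8.979°.
cos h₀ = −tan(+55.1°) tan(+8.979°) = -0.2265, h₀ = 1.7993 rad.
Bracket: h₀ sin ϕ sin δ + cos ϕ cos δ sin h₀ = 1.7993×0.82015×0.15607 + 0.57215×0.98775×0.97401 = 0.230312 + 0.550453 = 0.780765.
Q̄ = (S_0/π) × [bracket] = (1361/π) × 0.780765 = 338.24 W/m².
Daily total = Q̄ × 24.00 h × 3600 s/h = 338.24 × 24.00 × 3600 / 10⁶ = 29.22 MJ/m².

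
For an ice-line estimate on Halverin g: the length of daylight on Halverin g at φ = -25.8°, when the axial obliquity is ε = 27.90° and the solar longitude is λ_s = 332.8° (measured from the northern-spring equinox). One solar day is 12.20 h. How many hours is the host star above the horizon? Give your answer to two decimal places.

Solar declination: sin δ = sin ε · sin λ_s = sin 27.90° × sin 332.8° = -0.21389, so δ = -12.350°.
cos H₀ = −tan φ · tan δ = −tan(-25.8°) × tan(-12.350°) = -0.1058, so H₀ = 1.6768 rad = 96.08°.
Daylight = 2H₀/(2π) × 12.20 h = (1.6768/π) × 12.20 = 6.51 h.

6.51 h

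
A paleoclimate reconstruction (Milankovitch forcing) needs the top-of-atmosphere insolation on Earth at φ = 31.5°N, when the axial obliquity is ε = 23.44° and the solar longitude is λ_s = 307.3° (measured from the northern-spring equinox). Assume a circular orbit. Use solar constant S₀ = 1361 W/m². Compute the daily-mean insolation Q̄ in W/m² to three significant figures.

Q̄ ≈ 245 W/m²

Solar declination: sin δ = sin ε · sin λ_s = sin 23.44° × sin 307.3° = -0.31643, so δ = -18.447°.
cos H₀ = −tan(+31.5°) tan(-18.447°) = 0.2044, H₀ = 1.3649 rad.
Bracket: H₀ sin φ sin δ + cos φ cos δ sin H₀ = 1.3649×0.52250×-0.31643 + 0.85264×0.94862×0.97888 = -0.225665 + 0.791749 = 0.566084.
Q̄ = (S₀/π) × [bracket] = (1361/π) × 0.566084 = 245.2 W/m².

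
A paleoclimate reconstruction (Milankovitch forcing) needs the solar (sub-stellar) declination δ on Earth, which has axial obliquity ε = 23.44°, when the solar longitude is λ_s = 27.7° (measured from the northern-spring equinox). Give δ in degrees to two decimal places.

sin δ = sin ε · sin λ_s = sin 23.44° × sin 27.7° = 0.184909.
δ = arcsin(0.184909) = +10.66°.

δ = +10.66°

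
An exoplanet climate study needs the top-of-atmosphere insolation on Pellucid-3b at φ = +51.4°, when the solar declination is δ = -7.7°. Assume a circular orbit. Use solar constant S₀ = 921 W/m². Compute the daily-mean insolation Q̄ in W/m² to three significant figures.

cos H₀ = −tan(+51.4°) tan(-7.700°) = 0.1694, H₀ = 1.4006 rad.
Bracket: H₀ sin φ sin δ + cos φ cos δ sin H₀ = 1.4006×0.78152×-0.13399 + 0.62388×0.99098×0.98555 = -0.146665 + 0.609319 = 0.462654.
Q̄ = (S₀/π) × [bracket] = (921/π) × 0.462654 = 135.6 W/m².

Q̄ ≈ 136 W/m²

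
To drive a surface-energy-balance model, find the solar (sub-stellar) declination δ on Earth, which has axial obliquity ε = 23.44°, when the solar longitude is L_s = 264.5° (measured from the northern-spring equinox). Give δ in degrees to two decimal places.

sin δ = sin ε · sin L_s = sin 23.44° × sin 264.5° = -0.395957.
δ = arcsin(-0.395957) = -23.33°.

δ = -23.33°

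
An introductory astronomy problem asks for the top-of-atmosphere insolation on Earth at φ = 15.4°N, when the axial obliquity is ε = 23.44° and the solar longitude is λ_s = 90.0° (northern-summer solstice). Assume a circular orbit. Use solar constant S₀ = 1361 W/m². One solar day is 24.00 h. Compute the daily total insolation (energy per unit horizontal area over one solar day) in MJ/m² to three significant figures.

Solar declination: sin δ = sin ε · sin λ_s = sin 23.44° × sin 90.0° = 0.39779, so δ = +23.440°.
cos H₀ = −tan(+15.4°) tan(+23.440°) = -0.1194, H₀ = 1.6905 rad.
Bracket: H₀ sin φ sin δ + cos φ cos δ sin H₀ = 1.6905×0.26556×0.39779 + 0.96410×0.91748×0.99284 = 0.178580 + 0.878209 = 1.056789.
Q̄ = (S₀/π) × [bracket] = (1361/π) × 1.056789 = 457.82 W/m².
Daily total = Q̄ × 24.00 h × 3600 s/h = 457.82 × 24.00 × 3600 / 10⁶ = 39.56 MJ/m².

39.6 MJ/m²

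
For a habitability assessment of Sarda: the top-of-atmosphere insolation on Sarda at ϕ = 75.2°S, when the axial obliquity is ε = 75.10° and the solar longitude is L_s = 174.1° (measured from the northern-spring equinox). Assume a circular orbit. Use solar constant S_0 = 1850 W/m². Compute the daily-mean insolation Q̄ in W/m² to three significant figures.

Q̄ ≈ 71.7 W/m²

Solar declination: sin δ = sin ε · sin L_s = sin 75.10° × sin 174.1° = 0.09934, so δ = +5.701°.
cos h₀ = −tan(-75.2°) tan(+5.701°) = 0.3778, h₀ = 1.1833 rad.
Bracket: h₀ sin ϕ sin δ + cos ϕ cos δ sin h₀ = 1.1833×-0.96682×0.09934 + 0.25545×0.99505×0.92587 = -0.113649 + 0.235343 = 0.121694.
Q̄ = (S_0/π) × [bracket] = (1850/π) × 0.121694 = 71.66 W/m².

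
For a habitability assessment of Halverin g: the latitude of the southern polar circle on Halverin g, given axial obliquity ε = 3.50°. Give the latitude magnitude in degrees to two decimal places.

The polar circle is the lowest latitude that experiences at least one full rotation of continuous darkness at the northern-summer solstice; it lies at |φ| = 90° − ε = 90° − 3.50° = 86.50°.

86.50°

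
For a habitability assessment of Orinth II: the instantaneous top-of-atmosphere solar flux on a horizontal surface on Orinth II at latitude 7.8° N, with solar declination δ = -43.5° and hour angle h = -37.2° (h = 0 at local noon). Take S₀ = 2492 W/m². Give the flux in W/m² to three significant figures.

1.19e+03 W/m²

cos θ_z = sin φ sin δ + cos φ cos δ cos h = -0.093420 + 0.572437 = 0.479017.
Flux = S₀ · cos θ_z = 2492 × 0.479017 = 1194 W/m².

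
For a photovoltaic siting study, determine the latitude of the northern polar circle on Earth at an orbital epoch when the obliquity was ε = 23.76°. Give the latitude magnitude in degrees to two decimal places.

66.24°

The polar circle is the lowest latitude that experiences at least one full rotation of continuous daylight at the northern-summer solstice; it lies at |φ| = 90° − ε = 90° − 23.76° = 66.24°.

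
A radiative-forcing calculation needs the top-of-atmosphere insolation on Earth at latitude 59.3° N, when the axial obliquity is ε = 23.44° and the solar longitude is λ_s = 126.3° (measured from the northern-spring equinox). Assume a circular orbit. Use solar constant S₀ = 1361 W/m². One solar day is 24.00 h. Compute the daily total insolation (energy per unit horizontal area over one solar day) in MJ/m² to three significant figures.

37.3 MJ/m²

Solar declination: sin δ = sin ε · sin λ_s = sin 23.44° × sin 126.3° = 0.32059, so δ = +18.699°.
cos H₀ = −tan(+59.3°) tan(+18.699°) = -0.5700, H₀ = 2.1773 rad.
Bracket: H₀ sin φ sin δ + cos φ cos δ sin H₀ = 2.1773×0.85985×0.32059 + 0.51054×0.94722×0.82163 = 0.600193 + 0.397335 = 0.997528.
Q̄ = (S₀/π) × [bracket] = (1361/π) × 0.997528 = 432.15 W/m².
Daily total = Q̄ × 24.00 h × 3600 s/h = 432.15 × 24.00 × 3600 / 10⁶ = 37.34 MJ/m².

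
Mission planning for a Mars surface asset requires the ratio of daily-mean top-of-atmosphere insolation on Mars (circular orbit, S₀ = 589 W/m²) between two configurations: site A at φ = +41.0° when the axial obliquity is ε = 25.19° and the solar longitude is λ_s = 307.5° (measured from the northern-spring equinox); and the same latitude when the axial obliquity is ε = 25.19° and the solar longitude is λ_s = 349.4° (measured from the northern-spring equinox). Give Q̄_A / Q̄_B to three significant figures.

— Configuration A (φ=+41.0°):
Solar declination: sin δ = sin ε · sin λ_s = sin 25.19° × sin 307.5° = -0.33767, so δ = -19.735°.
cos H₀ = −tan(+41.0°) tan(-19.735°) = 0.3118, H₀ = 1.2537 rad.
Bracket: H₀ sin φ sin δ + cos φ cos δ sin H₀ = 1.2537×0.65606×-0.33767 + 0.75471×0.94127×0.95013 = -0.277734 + 0.674959 = 0.397225.
Q̄ = (S₀/π) × [bracket] = (589/π) × 0.397225 = 74.474 W/m².
— Configuration B (φ=+41.0°):
Solar declination: sin δ = sin ε · sin λ_s = sin 25.19° × sin 349.4° = -0.07829, so δ = -4.490°.
cos H₀ = −tan(+41.0°) tan(-4.490°) = 0.0683, H₀ = 1.5025 rad.
Bracket: H₀ sin φ sin δ + cos φ cos δ sin H₀ = 1.5025×0.65606×-0.07829 + 0.75471×0.99693×0.99767 = -0.077173 + 0.750640 = 0.673467.
Q̄ = (S₀/π) × [bracket] = (589/π) × 0.673467 = 126.26 W/m².
Ratio Q̄_A / Q̄_B = 74.474 / 126.26 = 0.5898.

Q̄_A / Q̄_B ≈ 0.590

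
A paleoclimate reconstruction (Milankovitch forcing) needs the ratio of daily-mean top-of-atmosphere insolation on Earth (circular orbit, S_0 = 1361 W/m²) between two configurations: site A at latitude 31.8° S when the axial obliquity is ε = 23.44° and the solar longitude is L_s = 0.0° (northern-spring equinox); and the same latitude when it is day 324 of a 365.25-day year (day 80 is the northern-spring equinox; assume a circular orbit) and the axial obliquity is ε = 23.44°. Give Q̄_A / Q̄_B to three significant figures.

— Configuration A (ϕ=-31.8°):
Solar declination: sin δ = sin ε · sin L_s = sin 23.44° × sin 0.0° = 0.00000, so δ = +0.000°.
cos h₀ = −tan(-31.8°) tan(+0.000°) = 0.0000, h₀ = 1.5708 rad.
Bracket: h₀ sin ϕ sin δ + cos ϕ cos δ sin h₀ = 1.5708×-0.52696×0.00000 + 0.84989×1.00000×1.00000 = -0.000000 + 0.849890 = 0.849890.
Q̄ = (S_0/π) × [bracket] = (1361/π) × 0.849890 = 368.19 W/m².
— Configuration B (ϕ=-31.8°):
Solar longitude: L_s = 360° × (324 − 80)/365.25 = 240.493°.
sin δ = sin 23.44° × sin 240.493° = -0.34619, so δ = -20.255°.
cos h₀ = −tan(-31.8°) tan(-20.255°) = -0.2288, h₀ = 1.8016 rad.
Bracket: h₀ sin ϕ sin δ + cos ϕ cos δ sin h₀ = 1.8016×-0.52696×-0.34619 + 0.84989×0.93816×0.97347 = 0.328663 + 0.776180 = 1.104843.
Q̄ = (S_0/π) × [bracket] = (1361/π) × 1.104843 = 478.64 W/m².
Ratio Q̄_A / Q̄_B = 368.19 / 478.64 = 0.7692.

Q̄_A / Q̄_B ≈ 0.769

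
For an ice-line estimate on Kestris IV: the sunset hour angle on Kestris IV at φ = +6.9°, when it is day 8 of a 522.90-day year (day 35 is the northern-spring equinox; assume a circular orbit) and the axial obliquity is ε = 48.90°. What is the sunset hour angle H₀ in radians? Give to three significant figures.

Solar longitude: λ_s = 360° × (8 − 35)/522.90 = -18.589°, i.e. -18.589° + 360° = 341.411°.
sin δ = sin 48.90° × sin 341.411° = -0.24021, so δ = -13.899°.
cos H₀ = −tan φ · tan δ = −tan(+6.9°) × tan(-13.899°) = 0.0299, so H₀ = 1.5408 rad = 88.28°.

H₀ = 1.54 rad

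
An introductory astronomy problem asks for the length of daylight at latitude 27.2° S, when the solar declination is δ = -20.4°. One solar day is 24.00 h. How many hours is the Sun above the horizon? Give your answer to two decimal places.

13.47 h

cos H₀ = −tan φ · tan δ = −tan(-27.2°) × tan(-20.400°) = -0.1911, so H₀ = 1.7631 rad = 101.02°.
Daylight = 2H₀/(2π) × 24.00 h = (1.7631/π) × 24.00 = 13.47 h.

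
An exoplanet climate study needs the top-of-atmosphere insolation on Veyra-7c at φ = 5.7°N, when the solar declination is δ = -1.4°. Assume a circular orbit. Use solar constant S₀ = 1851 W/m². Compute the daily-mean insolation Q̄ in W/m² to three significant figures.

cos H₀ = −tan(+5.7°) tan(-1.400°) = 0.0024, H₀ = 1.5684 rad.
Bracket: H₀ sin φ sin δ + cos φ cos δ sin H₀ = 1.5684×0.09932×-0.02443 + 0.99506×0.99970×1.00000 = -0.003806 + 0.994761 = 0.990955.
Q̄ = (S₀/π) × [bracket] = (1851/π) × 0.990955 = 583.9 W/m².

Q̄ ≈ 584 W/m²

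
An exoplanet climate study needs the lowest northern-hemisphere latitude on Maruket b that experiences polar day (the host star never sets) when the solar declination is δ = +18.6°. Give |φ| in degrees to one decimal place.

Polar day requires cos H₀ = −tan φ tan δ ≤ −1, i.e. tan φ tan δ ≥ 1.
The boundary is |tan φ| · |tan δ| = 1, so |φ| = 90° − |δ| = 90° − 18.6° = 71.4° in the northern hemisphere.

|φ| = 71.4°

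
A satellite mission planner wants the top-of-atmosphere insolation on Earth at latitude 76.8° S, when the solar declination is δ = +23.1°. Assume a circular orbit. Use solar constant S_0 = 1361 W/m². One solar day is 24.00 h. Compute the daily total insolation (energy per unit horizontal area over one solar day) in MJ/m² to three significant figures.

0.00 MJ/m²

cos h₀ = −tan(-76.8°) tan(+23.100°) = 1.8185 ≥ 1 ⇒ polar night, h₀ = 0 and Q̄ = 0.
Daily total = Q̄ × 24.00 h × 3600 s/h = 0.00 MJ/m².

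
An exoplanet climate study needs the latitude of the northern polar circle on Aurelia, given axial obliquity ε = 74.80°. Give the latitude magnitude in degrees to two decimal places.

The polar circle is the lowest latitude that experiences at least one full rotation of continuous daylight at the northern-summer solstice; it lies at |φ| = 90° − ε = 90° − 74.80° = 15.20°.

15.20°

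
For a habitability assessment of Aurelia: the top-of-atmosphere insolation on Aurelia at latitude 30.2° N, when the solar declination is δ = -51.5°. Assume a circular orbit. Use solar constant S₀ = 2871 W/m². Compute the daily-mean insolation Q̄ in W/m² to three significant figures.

cos H₀ = −tan(+30.2°) tan(-51.500°) = 0.7317, H₀ = 0.7500 rad.
Bracket: H₀ sin φ sin δ + cos φ cos δ sin H₀ = 0.7500×0.50302×-0.78261 + 0.86427×0.62251×0.68164 = -0.295251 + 0.366734 = 0.071483.
Q̄ = (S₀/π) × [bracket] = (2871/π) × 0.071483 = 65.33 W/m².

Q̄ ≈ 65.3 W/m²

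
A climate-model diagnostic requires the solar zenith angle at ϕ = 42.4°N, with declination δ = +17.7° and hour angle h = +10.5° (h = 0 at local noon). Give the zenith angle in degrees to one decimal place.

cos θ_z = sin ϕ sin δ + cos ϕ cos δ cos h = 0.205010 + 0.691718 = 0.896728.
θ_z = arccos(0.896728) = 26.3°.

θ_z = 26.3°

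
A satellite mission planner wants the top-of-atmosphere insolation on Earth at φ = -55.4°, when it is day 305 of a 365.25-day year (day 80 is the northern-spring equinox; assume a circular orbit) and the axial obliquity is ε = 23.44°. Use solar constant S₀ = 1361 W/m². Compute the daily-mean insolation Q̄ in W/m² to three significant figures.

Q̄ ≈ 405 W/m²

Solar longitude: λ_s = 360° × (305 − 80)/365.25 = 221.766°.
sin δ = sin 23.44° × sin 221.766° = -0.26496, so δ = -15.365°.
cos H₀ = −tan(-55.4°) tan(-15.365°) = -0.3983, H₀ = 1.9805 rad.
Bracket: H₀ sin φ sin δ + cos φ cos δ sin H₀ = 1.9805×-0.82314×-0.26496 + 0.56784×0.96426×0.91725 = 0.431945 + 0.502236 = 0.934181.
Q̄ = (S₀/π) × [bracket] = (1361/π) × 0.934181 = 404.7 W/m².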